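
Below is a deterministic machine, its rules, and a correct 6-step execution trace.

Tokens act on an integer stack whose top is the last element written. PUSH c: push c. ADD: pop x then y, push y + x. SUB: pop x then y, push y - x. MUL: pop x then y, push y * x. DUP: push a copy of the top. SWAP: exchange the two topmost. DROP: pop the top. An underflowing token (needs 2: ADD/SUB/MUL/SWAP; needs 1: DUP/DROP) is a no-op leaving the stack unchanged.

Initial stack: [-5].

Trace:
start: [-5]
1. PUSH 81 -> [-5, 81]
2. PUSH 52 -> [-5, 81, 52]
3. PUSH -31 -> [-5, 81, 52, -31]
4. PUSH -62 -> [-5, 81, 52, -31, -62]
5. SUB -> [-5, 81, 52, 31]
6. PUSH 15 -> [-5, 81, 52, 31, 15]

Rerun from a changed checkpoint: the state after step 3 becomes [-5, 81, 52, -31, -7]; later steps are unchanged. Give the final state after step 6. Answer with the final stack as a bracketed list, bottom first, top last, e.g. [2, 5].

state after step 3 := [-5, 81, 52, -31, -7]
4. PUSH -62 -> [-5, 81, 52, -31, -7, -62]
5. SUB -> [-5, 81, 52, -31, 55]
6. PUSH 15 -> [-5, 81, 52, -31, 55, 15]

[-5, 81, 52, -31, 55, 15]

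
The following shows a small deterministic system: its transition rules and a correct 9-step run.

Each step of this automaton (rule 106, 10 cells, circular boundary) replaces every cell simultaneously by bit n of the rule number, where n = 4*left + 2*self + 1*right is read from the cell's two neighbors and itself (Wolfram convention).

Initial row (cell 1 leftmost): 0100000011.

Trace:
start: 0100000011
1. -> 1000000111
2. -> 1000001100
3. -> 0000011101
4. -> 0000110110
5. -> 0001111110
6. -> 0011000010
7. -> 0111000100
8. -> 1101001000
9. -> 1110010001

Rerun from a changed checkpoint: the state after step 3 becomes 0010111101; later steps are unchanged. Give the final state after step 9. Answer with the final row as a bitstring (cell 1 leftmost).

0001101000

state after step 3 := 0010111101
4. -> 0101100110
5. -> 1011101110
6. -> 0110111011
7. -> 1111101111
8. -> 0000111000
9. -> 0001101000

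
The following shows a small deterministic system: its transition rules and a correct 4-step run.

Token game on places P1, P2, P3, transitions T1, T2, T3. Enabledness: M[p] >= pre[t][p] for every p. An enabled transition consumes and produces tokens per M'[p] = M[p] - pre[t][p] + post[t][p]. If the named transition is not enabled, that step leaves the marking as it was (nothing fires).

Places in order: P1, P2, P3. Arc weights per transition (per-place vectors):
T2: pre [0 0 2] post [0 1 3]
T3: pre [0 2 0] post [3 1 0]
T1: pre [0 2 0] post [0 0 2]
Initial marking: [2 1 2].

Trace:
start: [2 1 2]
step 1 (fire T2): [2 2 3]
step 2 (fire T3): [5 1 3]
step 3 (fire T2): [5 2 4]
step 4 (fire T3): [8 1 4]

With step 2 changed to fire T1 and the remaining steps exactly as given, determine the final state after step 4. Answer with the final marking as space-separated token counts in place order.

2 1 6

(re-executing from step 2 with the substitution; state before step 2: [2 2 3])
step 2 (fire T1): [2 0 5]
step 3 (fire T2): [2 1 6]
step 4 (fire T3): [2 1 6]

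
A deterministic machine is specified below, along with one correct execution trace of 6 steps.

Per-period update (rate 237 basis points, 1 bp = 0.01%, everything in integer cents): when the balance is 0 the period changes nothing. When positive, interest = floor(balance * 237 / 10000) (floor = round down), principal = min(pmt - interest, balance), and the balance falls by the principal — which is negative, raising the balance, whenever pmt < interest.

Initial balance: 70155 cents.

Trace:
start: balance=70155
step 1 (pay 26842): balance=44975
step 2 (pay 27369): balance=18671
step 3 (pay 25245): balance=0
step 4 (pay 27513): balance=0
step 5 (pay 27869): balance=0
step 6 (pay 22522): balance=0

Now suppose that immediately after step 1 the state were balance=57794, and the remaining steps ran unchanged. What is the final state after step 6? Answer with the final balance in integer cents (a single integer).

state after step 1 := balance=57794
step 2 (pay 27369): balance=31794
step 3 (pay 25245): balance=7302
step 4 (pay 27513): balance=0
step 5 (pay 27869): balance=0
step 6 (pay 22522): balance=0

0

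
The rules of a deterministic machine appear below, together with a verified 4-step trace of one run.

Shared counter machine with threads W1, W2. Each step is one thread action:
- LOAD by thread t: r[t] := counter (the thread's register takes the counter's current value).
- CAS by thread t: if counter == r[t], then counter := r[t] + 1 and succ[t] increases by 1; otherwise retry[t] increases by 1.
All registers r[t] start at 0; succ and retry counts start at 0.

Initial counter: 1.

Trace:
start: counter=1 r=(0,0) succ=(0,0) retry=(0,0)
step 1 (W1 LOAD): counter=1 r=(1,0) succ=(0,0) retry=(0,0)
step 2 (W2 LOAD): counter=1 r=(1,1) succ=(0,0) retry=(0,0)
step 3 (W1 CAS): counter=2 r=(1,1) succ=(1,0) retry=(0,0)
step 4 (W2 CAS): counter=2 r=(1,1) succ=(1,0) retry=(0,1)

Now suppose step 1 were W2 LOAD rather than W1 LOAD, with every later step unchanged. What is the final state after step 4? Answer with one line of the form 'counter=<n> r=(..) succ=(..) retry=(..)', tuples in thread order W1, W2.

counter=2 r=(0,1) succ=(0,1) retry=(1,0)

(re-executing from step 1 with the substitution; state before step 1: counter=1 r=(0,0) succ=(0,0) retry=(0,0))
step 1 (W2 LOAD): counter=1 r=(0,1) succ=(0,0) retry=(0,0)
step 2 (W2 LOAD): counter=1 r=(0,1) succ=(0,0) retry=(0,0)
step 3 (W1 CAS): counter=1 r=(0,1) succ=(0,0) retry=(1,0)
step 4 (W2 CAS): counter=2 r=(0,1) succ=(0,1) retry=(1,0)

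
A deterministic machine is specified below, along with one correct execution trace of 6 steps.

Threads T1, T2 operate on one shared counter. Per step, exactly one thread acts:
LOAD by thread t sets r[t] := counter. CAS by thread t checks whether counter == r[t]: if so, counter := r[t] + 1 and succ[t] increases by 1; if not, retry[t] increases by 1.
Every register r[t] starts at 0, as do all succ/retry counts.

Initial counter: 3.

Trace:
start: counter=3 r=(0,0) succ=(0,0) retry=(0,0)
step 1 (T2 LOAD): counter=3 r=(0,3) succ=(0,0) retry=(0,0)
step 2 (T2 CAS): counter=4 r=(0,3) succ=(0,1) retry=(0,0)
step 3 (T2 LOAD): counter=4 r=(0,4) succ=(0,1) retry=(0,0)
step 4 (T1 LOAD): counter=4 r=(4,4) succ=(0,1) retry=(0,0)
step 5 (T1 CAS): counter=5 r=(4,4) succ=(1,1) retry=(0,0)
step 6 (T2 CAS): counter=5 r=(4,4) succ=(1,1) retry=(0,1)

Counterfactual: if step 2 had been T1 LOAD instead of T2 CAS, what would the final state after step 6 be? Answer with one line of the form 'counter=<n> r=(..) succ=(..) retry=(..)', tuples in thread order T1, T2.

(re-executing from step 2 with the substitution; state before step 2: counter=3 r=(0,3) succ=(0,0) retry=(0,0))
step 2 (T1 LOAD): counter=3 r=(3,3) succ=(0,0) retry=(0,0)
step 3 (T2 LOAD): counter=3 r=(3,3) succ=(0,0) retry=(0,0)
step 4 (T1 LOAD): counter=3 r=(3,3) succ=(0,0) retry=(0,0)
step 5 (T1 CAS): counter=4 r=(3,3) succ=(1,0) retry=(0,0)
step 6 (T2 CAS): counter=4 r=(3,3) succ=(1,0) retry=(0,1)

counter=4 r=(3,3) succ=(1,0) retry=(0,1)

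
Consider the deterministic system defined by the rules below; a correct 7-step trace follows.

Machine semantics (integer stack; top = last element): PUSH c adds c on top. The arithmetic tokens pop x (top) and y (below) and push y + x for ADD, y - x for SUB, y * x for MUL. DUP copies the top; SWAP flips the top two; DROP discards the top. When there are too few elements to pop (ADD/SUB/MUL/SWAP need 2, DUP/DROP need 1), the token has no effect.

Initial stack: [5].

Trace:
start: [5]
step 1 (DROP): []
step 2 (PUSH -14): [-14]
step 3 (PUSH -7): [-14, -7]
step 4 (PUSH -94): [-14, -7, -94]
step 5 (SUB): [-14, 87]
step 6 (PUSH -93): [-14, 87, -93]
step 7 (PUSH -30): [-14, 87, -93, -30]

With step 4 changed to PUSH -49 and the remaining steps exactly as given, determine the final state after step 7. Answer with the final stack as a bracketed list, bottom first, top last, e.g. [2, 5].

[-14, 42, -93, -30]

(re-executing from step 4 with the substitution; state before step 4: [-14, -7])
step 4 (PUSH -49): [-14, -7, -49]
step 5 (SUB): [-14, 42]
step 6 (PUSH -93): [-14, 42, -93]
step 7 (PUSH -30): [-14, 42, -93, -30]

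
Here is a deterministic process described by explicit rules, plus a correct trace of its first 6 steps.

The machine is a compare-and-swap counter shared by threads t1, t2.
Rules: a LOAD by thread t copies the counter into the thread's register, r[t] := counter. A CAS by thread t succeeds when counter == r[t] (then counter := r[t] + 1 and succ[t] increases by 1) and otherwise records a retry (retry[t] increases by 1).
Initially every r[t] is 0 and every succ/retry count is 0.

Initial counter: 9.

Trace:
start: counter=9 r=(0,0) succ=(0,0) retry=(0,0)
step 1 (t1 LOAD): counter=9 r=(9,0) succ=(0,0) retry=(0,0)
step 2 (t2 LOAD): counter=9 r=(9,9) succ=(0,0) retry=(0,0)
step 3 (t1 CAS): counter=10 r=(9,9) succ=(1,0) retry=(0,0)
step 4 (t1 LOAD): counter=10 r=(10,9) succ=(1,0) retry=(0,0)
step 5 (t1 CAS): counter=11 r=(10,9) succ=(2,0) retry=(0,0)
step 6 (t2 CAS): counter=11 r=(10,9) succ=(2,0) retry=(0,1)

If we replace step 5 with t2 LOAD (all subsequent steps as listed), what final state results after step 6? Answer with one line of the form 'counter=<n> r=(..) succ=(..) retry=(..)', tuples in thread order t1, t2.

counter=11 r=(10,10) succ=(1,1) retry=(0,0)

(re-executing from step 5 with the substitution; state before step 5: counter=10 r=(10,9) succ=(1,0) retry=(0,0))
step 5 (t2 LOAD): counter=10 r=(10,10) succ=(1,0) retry=(0,0)
step 6 (t2 CAS): counter=11 r=(10,10) succ=(1,1) retry=(0,0)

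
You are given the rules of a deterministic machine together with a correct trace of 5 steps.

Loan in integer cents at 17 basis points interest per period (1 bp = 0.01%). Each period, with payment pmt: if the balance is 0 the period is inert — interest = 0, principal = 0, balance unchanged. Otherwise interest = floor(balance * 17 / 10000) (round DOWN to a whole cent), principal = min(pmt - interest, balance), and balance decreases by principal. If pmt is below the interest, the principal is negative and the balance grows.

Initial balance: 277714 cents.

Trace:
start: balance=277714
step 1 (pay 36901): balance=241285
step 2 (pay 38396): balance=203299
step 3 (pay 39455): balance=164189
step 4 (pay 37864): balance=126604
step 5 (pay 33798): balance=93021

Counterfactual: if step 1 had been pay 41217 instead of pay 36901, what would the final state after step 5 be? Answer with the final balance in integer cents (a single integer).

(re-executing from step 1 with the substitution; state before step 1: balance=277714)
step 1 (pay 41217): balance=236969
step 2 (pay 38396): balance=198975
step 3 (pay 39455): balance=159858
step 4 (pay 37864): balance=122265
step 5 (pay 33798): balance=88674

88674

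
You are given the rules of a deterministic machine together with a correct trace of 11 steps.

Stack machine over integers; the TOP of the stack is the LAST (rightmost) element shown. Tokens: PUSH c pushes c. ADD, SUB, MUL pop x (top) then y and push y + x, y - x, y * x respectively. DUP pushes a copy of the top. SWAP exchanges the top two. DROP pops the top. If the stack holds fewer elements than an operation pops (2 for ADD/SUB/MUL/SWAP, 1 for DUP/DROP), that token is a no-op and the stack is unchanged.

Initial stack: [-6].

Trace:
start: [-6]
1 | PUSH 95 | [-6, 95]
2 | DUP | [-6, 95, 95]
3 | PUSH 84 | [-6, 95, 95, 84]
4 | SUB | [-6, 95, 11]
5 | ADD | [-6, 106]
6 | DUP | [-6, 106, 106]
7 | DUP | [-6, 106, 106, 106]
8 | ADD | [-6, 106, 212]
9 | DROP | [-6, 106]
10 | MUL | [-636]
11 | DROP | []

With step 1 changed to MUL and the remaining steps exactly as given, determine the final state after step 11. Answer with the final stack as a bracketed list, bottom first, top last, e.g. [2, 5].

(re-executing from step 1 with the substitution; state before step 1: [-6])
1 | MUL | [-6]
2 | DUP | [-6, -6]
3 | PUSH 84 | [-6, -6, 84]
4 | SUB | [-6, -90]
5 | ADD | [-96]
6 | DUP | [-96, -96]
7 | DUP | [-96, -96, -96]
8 | ADD | [-96, -192]
9 | DROP | [-96]
10 | MUL | [-96]
11 | DROP | []

[]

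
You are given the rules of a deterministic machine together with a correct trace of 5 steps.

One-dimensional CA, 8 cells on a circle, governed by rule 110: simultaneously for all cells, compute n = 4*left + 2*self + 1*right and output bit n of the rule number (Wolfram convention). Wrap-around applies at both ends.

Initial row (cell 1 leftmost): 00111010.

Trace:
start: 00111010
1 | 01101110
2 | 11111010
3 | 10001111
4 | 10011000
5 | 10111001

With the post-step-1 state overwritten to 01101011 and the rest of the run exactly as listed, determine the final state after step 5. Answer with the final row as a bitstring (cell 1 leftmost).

state after step 1 := 01101011
2 | 11111111
3 | 00000000
4 | 00000000
5 | 00000000

00000000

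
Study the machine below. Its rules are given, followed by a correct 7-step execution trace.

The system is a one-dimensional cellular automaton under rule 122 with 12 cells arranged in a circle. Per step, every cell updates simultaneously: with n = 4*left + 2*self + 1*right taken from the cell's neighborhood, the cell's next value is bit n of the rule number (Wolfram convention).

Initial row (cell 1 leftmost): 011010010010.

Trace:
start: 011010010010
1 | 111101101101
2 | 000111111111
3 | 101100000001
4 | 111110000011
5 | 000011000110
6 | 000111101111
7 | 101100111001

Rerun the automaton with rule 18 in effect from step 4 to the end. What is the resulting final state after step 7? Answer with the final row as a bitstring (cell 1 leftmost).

(re-executing steps 4..7 under rule 18; state before step 4: 101100000001)
4 | 000010000010
5 | 000101000101
6 | 101000101000
7 | 000101000101

000101000101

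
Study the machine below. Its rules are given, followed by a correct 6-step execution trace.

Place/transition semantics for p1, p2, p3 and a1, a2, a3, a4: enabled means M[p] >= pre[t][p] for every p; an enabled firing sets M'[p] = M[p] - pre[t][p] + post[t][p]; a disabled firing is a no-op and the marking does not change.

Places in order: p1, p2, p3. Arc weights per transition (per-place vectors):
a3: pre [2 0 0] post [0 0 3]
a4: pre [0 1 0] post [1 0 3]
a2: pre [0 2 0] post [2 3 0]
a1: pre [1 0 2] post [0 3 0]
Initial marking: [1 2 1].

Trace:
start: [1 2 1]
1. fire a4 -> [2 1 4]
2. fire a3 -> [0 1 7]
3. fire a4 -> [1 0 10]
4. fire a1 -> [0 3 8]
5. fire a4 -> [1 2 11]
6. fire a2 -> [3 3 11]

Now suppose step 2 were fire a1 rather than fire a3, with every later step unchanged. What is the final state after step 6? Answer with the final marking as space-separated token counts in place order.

4 6 6

(re-executing from step 2 with the substitution; state before step 2: [2 1 4])
2. fire a1 -> [1 4 2]
3. fire a4 -> [2 3 5]
4. fire a1 -> [1 6 3]
5. fire a4 -> [2 5 6]
6. fire a2 -> [4 6 6]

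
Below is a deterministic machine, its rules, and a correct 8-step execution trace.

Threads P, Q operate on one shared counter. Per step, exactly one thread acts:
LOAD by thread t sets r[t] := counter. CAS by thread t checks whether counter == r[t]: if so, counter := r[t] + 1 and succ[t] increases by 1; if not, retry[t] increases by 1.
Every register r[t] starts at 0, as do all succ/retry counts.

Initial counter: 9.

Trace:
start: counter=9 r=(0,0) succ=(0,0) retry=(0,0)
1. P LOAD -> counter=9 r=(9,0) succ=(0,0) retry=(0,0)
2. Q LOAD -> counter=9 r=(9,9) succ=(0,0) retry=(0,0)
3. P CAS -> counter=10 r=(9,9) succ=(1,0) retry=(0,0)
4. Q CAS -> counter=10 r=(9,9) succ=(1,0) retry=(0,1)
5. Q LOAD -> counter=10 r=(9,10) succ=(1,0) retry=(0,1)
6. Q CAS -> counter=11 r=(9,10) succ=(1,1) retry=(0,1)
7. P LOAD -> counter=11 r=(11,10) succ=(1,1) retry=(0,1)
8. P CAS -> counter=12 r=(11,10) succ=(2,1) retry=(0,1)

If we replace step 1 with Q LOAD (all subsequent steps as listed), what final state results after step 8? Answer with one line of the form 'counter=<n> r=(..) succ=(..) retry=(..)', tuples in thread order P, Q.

counter=12 r=(11,10) succ=(1,2) retry=(1,0)

(re-executing from step 1 with the substitution; state before step 1: counter=9 r=(0,0) succ=(0,0) retry=(0,0))
1. Q LOAD -> counter=9 r=(0,9) succ=(0,0) retry=(0,0)
2. Q LOAD -> counter=9 r=(0,9) succ=(0,0) retry=(0,0)
3. P CAS -> counter=9 r=(0,9) succ=(0,0) retry=(1,0)
4. Q CAS -> counter=10 r=(0,9) succ=(0,1) retry=(1,0)
5. Q LOAD -> counter=10 r=(0,10) succ=(0,1) retry=(1,0)
6. Q CAS -> counter=11 r=(0,10) succ=(0,2) retry=(1,0)
7. P LOAD -> counter=11 r=(11,10) succ=(0,2) retry=(1,0)
8. P CAS -> counter=12 r=(11,10) succ=(1,2) retry=(1,0)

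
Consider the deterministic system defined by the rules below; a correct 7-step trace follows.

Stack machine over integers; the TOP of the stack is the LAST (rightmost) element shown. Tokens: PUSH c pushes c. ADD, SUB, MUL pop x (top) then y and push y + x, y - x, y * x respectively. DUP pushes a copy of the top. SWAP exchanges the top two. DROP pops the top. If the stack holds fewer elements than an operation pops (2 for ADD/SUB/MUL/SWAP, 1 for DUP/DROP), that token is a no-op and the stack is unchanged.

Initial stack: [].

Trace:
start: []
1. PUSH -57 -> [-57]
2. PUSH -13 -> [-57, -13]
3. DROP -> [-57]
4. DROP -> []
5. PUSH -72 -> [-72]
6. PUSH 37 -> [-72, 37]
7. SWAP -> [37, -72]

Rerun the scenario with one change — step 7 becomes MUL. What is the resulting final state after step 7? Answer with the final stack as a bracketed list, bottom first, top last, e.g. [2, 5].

[-2664]

(re-executing from step 7 with the substitution; state before step 7: [-72, 37])
7. MUL -> [-2664]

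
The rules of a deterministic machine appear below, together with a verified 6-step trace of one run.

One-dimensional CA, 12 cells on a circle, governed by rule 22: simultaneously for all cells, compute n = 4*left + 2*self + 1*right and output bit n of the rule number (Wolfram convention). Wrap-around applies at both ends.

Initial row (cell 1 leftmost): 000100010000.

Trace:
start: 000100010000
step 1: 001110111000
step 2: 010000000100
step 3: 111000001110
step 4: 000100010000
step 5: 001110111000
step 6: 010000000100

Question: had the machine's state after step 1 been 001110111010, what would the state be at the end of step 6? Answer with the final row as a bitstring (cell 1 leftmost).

state after step 1 := 001110111010
step 2: 010000000011
step 3: 011000000100
step 4: 100100001110
step 5: 111110010000
step 6: 000001111001

000001111001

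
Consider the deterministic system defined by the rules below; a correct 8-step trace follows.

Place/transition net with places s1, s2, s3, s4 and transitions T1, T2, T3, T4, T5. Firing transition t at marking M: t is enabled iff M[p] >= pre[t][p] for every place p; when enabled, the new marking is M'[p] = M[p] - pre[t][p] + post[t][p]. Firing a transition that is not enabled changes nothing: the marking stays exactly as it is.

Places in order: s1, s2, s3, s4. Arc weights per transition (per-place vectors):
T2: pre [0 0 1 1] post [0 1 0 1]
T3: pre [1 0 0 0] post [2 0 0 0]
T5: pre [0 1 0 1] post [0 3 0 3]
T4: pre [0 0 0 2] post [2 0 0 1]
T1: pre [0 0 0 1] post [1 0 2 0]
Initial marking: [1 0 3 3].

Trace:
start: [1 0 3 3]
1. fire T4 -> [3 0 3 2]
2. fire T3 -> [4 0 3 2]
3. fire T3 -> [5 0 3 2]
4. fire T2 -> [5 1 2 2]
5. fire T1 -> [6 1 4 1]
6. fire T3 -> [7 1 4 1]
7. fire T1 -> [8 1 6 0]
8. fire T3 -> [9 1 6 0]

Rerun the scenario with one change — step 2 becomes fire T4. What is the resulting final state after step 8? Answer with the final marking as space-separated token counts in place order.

(re-executing from step 2 with the substitution; state before step 2: [3 0 3 2])
2. fire T4 -> [5 0 3 1]
3. fire T3 -> [6 0 3 1]
4. fire T2 -> [6 1 2 1]
5. fire T1 -> [7 1 4 0]
6. fire T3 -> [8 1 4 0]
7. fire T1 -> [8 1 4 0]
8. fire T3 -> [9 1 4 0]

9 1 4 0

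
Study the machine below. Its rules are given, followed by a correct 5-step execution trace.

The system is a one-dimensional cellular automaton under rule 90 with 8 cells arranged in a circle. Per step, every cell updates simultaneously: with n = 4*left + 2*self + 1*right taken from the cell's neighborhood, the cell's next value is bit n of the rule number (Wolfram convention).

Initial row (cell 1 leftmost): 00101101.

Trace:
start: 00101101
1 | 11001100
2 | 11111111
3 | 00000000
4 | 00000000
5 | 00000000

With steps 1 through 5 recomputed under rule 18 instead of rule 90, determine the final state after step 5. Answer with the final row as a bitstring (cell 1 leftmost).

00010010

(re-executing steps 1..5 under rule 18; state before step 1: 00101101)
1 | 11000000
2 | 00100001
3 | 11010010
4 | 00001100
5 | 00010010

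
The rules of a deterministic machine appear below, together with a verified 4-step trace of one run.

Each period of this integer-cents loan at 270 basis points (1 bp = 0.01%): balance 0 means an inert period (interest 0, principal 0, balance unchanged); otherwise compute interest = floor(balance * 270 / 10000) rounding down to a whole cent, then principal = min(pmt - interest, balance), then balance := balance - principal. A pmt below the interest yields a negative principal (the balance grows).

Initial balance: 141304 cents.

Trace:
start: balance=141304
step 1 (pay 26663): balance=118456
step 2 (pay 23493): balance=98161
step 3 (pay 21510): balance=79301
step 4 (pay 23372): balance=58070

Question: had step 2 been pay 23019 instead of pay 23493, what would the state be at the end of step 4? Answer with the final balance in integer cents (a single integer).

(re-executing from step 2 with the substitution; state before step 2: balance=118456)
step 2 (pay 23019): balance=98635
step 3 (pay 21510): balance=79788
step 4 (pay 23372): balance=58570

58570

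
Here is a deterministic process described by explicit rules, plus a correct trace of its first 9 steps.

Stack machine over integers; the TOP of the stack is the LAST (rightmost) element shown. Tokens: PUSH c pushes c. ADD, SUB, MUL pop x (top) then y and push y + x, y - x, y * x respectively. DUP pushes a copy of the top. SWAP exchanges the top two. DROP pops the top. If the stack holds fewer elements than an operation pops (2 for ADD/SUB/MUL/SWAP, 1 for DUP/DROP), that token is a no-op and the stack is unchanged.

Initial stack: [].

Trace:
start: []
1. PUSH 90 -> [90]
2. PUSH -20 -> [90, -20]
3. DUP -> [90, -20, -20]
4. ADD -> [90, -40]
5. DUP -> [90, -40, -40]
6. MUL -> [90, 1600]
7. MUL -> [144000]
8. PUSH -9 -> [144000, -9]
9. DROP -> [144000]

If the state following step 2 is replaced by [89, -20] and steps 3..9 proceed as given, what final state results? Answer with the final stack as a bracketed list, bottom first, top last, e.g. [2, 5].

[142400]

state after step 2 := [89, -20]
3. DUP -> [89, -20, -20]
4. ADD -> [89, -40]
5. DUP -> [89, -40, -40]
6. MUL -> [89, 1600]
7. MUL -> [142400]
8. PUSH -9 -> [142400, -9]
9. DROP -> [142400]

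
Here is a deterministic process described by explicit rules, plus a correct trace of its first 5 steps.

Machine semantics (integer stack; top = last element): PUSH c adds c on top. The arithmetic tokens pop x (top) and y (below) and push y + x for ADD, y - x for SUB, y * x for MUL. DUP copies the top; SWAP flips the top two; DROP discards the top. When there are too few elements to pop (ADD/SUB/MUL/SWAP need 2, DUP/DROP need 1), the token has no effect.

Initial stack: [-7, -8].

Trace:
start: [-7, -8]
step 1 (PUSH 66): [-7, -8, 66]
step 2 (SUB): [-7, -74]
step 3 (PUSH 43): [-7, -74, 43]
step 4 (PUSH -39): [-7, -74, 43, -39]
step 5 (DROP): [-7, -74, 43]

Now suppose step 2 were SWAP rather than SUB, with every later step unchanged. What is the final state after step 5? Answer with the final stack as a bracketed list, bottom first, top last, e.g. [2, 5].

[-7, 66, -8, 43]

(re-executing from step 2 with the substitution; state before step 2: [-7, -8, 66])
step 2 (SWAP): [-7, 66, -8]
step 3 (PUSH 43): [-7, 66, -8, 43]
step 4 (PUSH -39): [-7, 66, -8, 43, -39]
step 5 (DROP): [-7, 66, -8, 43]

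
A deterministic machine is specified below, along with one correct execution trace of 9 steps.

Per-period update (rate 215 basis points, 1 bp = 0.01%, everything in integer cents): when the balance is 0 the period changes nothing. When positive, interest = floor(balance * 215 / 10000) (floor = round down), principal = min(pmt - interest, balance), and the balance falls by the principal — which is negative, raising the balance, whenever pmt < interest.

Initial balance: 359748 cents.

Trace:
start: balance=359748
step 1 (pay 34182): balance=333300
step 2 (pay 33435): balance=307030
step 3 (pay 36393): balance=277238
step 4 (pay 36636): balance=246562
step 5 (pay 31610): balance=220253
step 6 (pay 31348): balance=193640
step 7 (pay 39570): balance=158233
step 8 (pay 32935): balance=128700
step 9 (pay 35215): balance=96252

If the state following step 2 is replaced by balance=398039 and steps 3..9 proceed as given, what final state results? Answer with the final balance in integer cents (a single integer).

state after step 2 := balance=398039
step 3 (pay 36393): balance=370203
step 4 (pay 36636): balance=341526
step 5 (pay 31610): balance=317258
step 6 (pay 31348): balance=292731
step 7 (pay 39570): balance=259454
step 8 (pay 32935): balance=232097
step 9 (pay 35215): balance=201872

201872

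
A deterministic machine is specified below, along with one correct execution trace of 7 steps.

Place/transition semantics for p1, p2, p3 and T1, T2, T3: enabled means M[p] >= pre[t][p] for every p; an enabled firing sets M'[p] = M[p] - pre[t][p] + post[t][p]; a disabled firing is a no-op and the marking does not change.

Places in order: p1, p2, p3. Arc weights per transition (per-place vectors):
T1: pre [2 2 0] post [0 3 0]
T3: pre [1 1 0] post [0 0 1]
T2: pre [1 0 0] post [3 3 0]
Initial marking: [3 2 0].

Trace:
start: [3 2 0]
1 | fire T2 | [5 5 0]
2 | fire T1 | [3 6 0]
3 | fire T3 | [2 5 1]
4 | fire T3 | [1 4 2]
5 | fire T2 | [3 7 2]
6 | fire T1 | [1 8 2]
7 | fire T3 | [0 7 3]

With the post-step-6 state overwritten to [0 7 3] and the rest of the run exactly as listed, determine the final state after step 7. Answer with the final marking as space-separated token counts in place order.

state after step 6 := [0 7 3]
7 | fire T3 | [0 7 3]

0 7 3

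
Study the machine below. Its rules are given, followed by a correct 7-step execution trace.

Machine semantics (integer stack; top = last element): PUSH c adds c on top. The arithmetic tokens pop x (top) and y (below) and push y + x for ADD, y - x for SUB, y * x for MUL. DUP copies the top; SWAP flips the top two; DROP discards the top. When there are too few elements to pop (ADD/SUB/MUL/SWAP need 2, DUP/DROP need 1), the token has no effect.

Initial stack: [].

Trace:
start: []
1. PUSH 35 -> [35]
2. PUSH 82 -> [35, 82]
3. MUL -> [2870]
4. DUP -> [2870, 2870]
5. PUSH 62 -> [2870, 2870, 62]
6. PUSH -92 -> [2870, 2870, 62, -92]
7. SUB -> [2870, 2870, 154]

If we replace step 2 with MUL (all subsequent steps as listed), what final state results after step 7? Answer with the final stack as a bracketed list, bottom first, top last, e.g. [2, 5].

[35, 35, 154]

(re-executing from step 2 with the substitution; state before step 2: [35])
2. MUL -> [35]
3. MUL -> [35]
4. DUP -> [35, 35]
5. PUSH 62 -> [35, 35, 62]
6. PUSH -92 -> [35, 35, 62, -92]
7. SUB -> [35, 35, 154]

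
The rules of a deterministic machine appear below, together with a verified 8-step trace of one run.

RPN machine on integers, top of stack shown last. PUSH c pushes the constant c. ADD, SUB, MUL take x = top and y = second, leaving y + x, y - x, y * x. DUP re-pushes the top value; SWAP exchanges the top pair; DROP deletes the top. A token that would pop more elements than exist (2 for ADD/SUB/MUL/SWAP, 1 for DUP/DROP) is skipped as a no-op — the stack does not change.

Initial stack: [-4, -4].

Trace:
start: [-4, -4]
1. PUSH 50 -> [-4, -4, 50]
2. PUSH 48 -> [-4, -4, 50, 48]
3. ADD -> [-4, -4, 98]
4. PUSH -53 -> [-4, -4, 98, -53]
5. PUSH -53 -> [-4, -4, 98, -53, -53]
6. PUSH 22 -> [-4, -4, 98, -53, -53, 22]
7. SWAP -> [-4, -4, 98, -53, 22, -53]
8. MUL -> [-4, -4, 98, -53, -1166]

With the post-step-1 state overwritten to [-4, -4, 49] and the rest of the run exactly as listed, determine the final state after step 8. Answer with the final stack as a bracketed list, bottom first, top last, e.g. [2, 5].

state after step 1 := [-4, -4, 49]
2. PUSH 48 -> [-4, -4, 49, 48]
3. ADD -> [-4, -4, 97]
4. PUSH -53 -> [-4, -4, 97, -53]
5. PUSH -53 -> [-4, -4, 97, -53, -53]
6. PUSH 22 -> [-4, -4, 97, -53, -53, 22]
7. SWAP -> [-4, -4, 97, -53, 22, -53]
8. MUL -> [-4, -4, 97, -53, -1166]

[-4, -4, 97, -53, -1166]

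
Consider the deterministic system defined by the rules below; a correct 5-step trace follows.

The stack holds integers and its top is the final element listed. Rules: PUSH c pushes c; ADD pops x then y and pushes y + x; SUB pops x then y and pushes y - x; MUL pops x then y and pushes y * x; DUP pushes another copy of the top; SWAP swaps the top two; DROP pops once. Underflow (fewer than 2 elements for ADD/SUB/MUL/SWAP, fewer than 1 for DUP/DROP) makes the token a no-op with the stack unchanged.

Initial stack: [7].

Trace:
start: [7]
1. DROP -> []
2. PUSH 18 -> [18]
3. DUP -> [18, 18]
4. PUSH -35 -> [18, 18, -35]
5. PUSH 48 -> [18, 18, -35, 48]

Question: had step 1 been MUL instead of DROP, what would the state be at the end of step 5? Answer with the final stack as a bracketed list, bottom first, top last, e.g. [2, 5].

[7, 18, 18, -35, 48]

(re-executing from step 1 with the substitution; state before step 1: [7])
1. MUL -> [7]
2. PUSH 18 -> [7, 18]
3. DUP -> [7, 18, 18]
4. PUSH -35 -> [7, 18, 18, -35]
5. PUSH 48 -> [7, 18, 18, -35, 48]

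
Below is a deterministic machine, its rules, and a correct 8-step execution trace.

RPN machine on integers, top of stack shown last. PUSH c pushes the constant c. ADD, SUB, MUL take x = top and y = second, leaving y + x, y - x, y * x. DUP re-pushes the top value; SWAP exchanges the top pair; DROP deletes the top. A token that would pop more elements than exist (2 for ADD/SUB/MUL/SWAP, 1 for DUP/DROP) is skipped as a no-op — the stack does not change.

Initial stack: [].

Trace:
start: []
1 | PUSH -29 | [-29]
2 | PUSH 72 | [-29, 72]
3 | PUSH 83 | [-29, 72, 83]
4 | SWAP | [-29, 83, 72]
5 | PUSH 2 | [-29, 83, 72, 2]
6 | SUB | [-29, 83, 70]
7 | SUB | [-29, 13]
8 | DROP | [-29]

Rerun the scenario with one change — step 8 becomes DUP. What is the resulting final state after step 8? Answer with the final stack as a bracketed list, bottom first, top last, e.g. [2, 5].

[-29, 13, 13]

(re-executing from step 8 with the substitution; state before step 8: [-29, 13])
8 | DUP | [-29, 13, 13]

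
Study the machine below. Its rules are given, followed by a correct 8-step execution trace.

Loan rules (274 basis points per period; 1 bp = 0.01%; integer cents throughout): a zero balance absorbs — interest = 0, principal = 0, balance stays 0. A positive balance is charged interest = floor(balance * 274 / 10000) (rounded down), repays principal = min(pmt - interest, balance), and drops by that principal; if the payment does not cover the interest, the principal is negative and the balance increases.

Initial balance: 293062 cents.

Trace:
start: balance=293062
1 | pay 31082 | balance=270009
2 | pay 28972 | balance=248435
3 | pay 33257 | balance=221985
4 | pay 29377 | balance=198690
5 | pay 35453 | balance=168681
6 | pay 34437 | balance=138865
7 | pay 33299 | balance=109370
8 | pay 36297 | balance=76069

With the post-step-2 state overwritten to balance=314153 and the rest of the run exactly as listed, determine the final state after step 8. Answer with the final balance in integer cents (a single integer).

153358

state after step 2 := balance=314153
3 | pay 33257 | balance=289503
4 | pay 29377 | balance=268058
5 | pay 35453 | balance=239949
6 | pay 34437 | balance=212086
7 | pay 33299 | balance=184598
8 | pay 36297 | balance=153358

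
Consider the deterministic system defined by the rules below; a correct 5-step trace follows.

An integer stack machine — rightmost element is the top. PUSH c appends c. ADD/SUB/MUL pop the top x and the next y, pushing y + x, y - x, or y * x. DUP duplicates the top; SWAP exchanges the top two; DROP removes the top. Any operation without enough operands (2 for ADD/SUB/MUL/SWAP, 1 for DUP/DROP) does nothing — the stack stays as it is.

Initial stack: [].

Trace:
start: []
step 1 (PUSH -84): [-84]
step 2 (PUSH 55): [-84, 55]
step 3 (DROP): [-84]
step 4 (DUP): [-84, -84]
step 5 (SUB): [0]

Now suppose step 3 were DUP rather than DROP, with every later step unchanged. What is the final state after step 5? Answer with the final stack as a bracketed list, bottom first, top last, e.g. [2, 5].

[-84, 55, 0]

(re-executing from step 3 with the substitution; state before step 3: [-84, 55])
step 3 (DUP): [-84, 55, 55]
step 4 (DUP): [-84, 55, 55, 55]
step 5 (SUB): [-84, 55, 0]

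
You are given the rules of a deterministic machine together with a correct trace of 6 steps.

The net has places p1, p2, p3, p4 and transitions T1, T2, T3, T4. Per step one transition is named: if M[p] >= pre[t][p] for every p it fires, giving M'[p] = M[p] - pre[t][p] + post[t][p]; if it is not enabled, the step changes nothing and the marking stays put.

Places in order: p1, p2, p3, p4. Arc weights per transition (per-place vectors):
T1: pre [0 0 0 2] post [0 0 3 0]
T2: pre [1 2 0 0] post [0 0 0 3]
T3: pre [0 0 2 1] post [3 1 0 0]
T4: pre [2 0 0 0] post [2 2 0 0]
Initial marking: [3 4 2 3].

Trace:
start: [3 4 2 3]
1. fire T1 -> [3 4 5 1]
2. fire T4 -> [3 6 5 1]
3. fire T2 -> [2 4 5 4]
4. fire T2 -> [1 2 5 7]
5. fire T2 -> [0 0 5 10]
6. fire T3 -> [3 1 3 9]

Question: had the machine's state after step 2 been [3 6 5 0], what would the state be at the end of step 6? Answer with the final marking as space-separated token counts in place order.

state after step 2 := [3 6 5 0]
3. fire T2 -> [2 4 5 3]
4. fire T2 -> [1 2 5 6]
5. fire T2 -> [0 0 5 9]
6. fire T3 -> [3 1 3 8]

3 1 3 8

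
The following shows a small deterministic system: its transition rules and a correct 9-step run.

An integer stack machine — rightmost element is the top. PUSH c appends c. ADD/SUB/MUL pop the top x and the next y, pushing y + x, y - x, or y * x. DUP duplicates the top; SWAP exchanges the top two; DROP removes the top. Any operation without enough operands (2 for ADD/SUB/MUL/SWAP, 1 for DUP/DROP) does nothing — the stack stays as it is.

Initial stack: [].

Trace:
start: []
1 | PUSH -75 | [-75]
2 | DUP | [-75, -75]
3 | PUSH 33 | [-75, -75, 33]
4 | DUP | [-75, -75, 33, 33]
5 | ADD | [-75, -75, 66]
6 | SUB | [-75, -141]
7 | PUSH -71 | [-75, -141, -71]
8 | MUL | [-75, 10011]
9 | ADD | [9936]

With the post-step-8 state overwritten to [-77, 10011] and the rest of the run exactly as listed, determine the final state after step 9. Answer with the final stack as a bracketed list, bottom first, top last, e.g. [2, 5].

state after step 8 := [-77, 10011]
9 | ADD | [9934]

[9934]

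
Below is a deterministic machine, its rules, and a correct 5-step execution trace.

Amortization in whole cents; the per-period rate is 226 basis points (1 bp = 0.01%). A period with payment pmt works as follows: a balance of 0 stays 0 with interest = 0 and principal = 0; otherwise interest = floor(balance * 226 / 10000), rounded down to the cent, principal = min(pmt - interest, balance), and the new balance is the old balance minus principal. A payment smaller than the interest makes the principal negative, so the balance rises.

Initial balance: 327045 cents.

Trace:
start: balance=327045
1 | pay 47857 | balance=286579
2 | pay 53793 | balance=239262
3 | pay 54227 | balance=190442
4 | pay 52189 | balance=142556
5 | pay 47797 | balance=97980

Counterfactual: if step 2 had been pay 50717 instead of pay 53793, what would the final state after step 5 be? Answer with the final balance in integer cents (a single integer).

101270

(re-executing from step 2 with the substitution; state before step 2: balance=286579)
2 | pay 50717 | balance=242338
3 | pay 54227 | balance=193587
4 | pay 52189 | balance=145773
5 | pay 47797 | balance=101270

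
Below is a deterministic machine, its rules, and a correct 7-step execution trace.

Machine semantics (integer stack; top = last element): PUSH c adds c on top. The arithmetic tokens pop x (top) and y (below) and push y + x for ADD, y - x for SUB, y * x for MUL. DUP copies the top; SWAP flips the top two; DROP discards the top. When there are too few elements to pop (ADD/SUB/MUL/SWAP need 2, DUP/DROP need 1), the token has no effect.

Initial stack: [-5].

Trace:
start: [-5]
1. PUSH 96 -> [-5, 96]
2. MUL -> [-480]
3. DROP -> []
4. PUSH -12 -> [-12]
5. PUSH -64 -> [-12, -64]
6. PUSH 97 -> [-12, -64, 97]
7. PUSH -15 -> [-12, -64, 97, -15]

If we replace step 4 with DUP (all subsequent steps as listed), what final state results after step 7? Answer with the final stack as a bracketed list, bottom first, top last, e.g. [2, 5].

[-64, 97, -15]

(re-executing from step 4 with the substitution; state before step 4: [])
4. DUP -> []
5. PUSH -64 -> [-64]
6. PUSH 97 -> [-64, 97]
7. PUSH -15 -> [-64, 97, -15]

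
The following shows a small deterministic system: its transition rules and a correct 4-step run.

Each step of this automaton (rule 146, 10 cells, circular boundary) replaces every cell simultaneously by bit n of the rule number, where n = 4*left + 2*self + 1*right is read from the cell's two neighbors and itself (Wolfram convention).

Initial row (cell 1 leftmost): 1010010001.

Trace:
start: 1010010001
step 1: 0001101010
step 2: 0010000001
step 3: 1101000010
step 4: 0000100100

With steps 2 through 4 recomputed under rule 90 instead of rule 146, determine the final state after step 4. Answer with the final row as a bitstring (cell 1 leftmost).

(re-executing steps 2..4 under rule 90; state before step 2: 0001101010)
step 2: 0011100001
step 3: 1110110010
step 4: 1010111100

1010111100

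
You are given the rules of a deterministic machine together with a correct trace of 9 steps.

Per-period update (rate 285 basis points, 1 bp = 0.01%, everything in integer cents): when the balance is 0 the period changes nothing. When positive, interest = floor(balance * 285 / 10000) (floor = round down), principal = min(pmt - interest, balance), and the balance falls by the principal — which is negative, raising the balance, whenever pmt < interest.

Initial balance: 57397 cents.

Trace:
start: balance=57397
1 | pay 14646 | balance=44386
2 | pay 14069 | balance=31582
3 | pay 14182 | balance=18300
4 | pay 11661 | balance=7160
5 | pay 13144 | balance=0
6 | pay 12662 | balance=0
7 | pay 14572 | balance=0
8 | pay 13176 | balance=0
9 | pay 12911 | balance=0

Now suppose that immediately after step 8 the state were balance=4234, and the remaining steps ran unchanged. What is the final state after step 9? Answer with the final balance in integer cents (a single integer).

state after step 8 := balance=4234
9 | pay 12911 | balance=0

0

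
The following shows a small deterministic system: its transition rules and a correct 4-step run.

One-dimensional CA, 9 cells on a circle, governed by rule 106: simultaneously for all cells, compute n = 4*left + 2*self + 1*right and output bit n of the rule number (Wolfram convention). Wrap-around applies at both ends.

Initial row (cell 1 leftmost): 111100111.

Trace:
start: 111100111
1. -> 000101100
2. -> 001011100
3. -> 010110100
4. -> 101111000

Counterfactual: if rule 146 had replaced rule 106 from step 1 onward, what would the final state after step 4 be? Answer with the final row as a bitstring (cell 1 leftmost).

(re-executing steps 1..4 under rule 146; state before step 1: 111100111)
1. -> 111011011
2. -> 110000001
3. -> 101000010
4. -> 000100100

000100100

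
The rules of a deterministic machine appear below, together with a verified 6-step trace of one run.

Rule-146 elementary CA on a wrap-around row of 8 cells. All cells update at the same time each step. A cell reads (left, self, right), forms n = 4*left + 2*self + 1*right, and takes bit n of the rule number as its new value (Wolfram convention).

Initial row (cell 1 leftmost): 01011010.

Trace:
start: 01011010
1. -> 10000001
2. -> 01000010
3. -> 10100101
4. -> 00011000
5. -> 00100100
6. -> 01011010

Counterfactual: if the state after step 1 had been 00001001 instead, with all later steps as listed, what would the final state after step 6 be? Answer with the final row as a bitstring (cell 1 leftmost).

state after step 1 := 00001001
2. -> 10010110
3. -> 01100000
4. -> 10010000
5. -> 01101001
6. -> 00000110

00000110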